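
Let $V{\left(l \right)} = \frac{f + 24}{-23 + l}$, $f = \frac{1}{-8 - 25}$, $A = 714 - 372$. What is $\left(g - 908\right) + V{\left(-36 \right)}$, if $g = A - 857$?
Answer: $- \frac{2771372}{1947} \approx -1423.4$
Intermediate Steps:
$A = 342$ ($A = 714 - 372 = 342$)
$f = - \frac{1}{33}$ ($f = \frac{1}{-33} = - \frac{1}{33} \approx -0.030303$)
$g = -515$ ($g = 342 - 857 = -515$)
$V{\left(l \right)} = \frac{791}{33 \left(-23 + l\right)}$ ($V{\left(l \right)} = \frac{- \frac{1}{33} + 24}{-23 + l} = \frac{791}{33 \left(-23 + l\right)}$)
$\left(g - 908\right) + V{\left(-36 \right)} = \left(-515 - 908\right) + \frac{791}{33 \left(-23 - 36\right)} = \left(-515 - 908\right) + \frac{791}{33 \left(-59\right)} = \left(-515 - 908\right) + \frac{791}{33} \left(- \frac{1}{59}\right) = -1423 - \frac{791}{1947} = - \frac{2771372}{1947}$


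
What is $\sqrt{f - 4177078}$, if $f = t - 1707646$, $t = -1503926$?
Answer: $5 i \sqrt{295546} \approx 2718.2 i$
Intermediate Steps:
$f = -3211572$ ($f = -1503926 - 1707646 = -3211572$)
$\sqrt{f - 4177078} = \sqrt{-3211572 - 4177078} = \sqrt{-7388650} = 5 i \sqrt{295546}$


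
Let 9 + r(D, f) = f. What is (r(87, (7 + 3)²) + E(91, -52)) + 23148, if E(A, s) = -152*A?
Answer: 9407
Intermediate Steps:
r(D, f) = -9 + f
(r(87, (7 + 3)²) + E(91, -52)) + 23148 = ((-9 + (7 + 3)²) - 152*91) + 23148 = ((-9 + 10²) - 13832) + 23148 = ((-9 + 100) - 13832) + 23148 = (91 - 13832) + 23148 = -13741 + 23148 = 9407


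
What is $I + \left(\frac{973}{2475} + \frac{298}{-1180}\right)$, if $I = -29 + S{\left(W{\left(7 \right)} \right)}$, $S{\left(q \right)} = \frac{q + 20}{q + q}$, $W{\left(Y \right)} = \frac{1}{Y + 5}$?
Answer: $\frac{13381817}{146025} \approx 91.641$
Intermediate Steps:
$W{\left(Y \right)} = \frac{1}{5 + Y}$
$S{\left(q \right)} = \frac{20 + q}{2 q}$
$I = \frac{183}{2}$ ($I = -29 + \frac{20 + \frac{1}{5 + 7}}{2 \frac{1}{5 + 7}} = -29 + \frac{20 + \frac{1}{12}}{2 \cdot \frac{1}{12}} = -29 + \frac{\frac{1}{\frac{1}{12}} \left(20 + \frac{1}{12}\right)}{2} = -29 + \frac{1}{2} \cdot 12 \cdot \frac{241}{12} = -29 + \frac{241}{2} = \frac{183}{2} \approx 91.5$)
$I + \left(\frac{973}{2475} + \frac{298}{-1180}\right) = \frac{183}{2} + \left(\frac{973}{2475} + \frac{298}{-1180}\right) = \frac{183}{2} + \left(973 \cdot \frac{1}{2475} + 298 \left(- \frac{1}{1180}\right)\right) = \frac{183}{2} + \left(\frac{973}{2475} - \frac{149}{590}\right) = \frac{183}{2} + \frac{41059}{292050} = \frac{13381817}{146025}$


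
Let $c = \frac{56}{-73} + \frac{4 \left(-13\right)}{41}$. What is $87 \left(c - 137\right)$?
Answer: $- \frac{36203571}{2993} \approx -12096.0$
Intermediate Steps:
$c = - \frac{6092}{2993}$ ($c = 56 \left(- \frac{1}{73}\right) - \frac{52}{41} = - \frac{56}{73} - \frac{52}{41} = - \frac{6092}{2993} \approx -2.0354$)
$87 \left(c - 137\right) = 87 \left(- \frac{6092}{2993} - 137\right) = 87 \left(- \frac{416133}{2993}\right) = - \frac{36203571}{2993}$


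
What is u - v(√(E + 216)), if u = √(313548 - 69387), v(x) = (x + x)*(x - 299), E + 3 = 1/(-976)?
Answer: -207887/488 + 3*√27129 + 299*√12681107/122 ≈ 8795.6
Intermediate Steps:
E = -2929/976 (E = -3 + 1/(-976) = -3 - 1/976 = -2929/976 ≈ -3.0010)
v(x) = 2*x*(-299 + x) (v(x) = (2*x)*(-299 + x) = 2*x*(-299 + x))
u = 3*√27129 (u = √244161 = 3*√27129 ≈ 494.13)
u - v(√(E + 216)) = 3*√27129 - 2*√(-2929/976 + 216)*(-299 + √(-2929/976 + 216)) = 3*√27129 - 2*√(207887/976)*(-299 + √(207887/976)) = 3*√27129 - 2*√12681107/244*(-299 + √12681107/244) = 3*√27129 - √12681107*(-299 + √12681107/244)/122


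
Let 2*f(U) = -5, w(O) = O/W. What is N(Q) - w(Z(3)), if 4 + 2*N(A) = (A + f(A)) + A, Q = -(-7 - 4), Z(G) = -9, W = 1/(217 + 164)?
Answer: 13747/4 ≈ 3436.8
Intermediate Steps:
W = 1/381 ≈ 0.0026247
w(O) = 381*O (w(O) = O/(1/381) = O*381 = 381*O)
Q = 11 (Q = -1*(-11) = 11)
f(U) = -5/2 (f(U) = (½)*(-5) = -5/2)
N(A) = -13/4 + A (N(A) = -2 + ((A - 5/2) + A)/2 = -2 + ((-5/2 + A) + A)/2 = -2 + (-5/2 + 2*A)/2 = -2 + (-5/4 + A) = -13/4 + A)
N(Q) - w(Z(3)) = (-13/4 + 11) - 381*(-9) = 31/4 - 1*(-3429) = 31/4 + 3429 = 13747/4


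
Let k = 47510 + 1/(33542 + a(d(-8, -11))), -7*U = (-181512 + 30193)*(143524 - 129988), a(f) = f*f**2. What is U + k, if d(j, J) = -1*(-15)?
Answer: 10803952830575/36917 ≈ 2.9266e+8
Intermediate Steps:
d(j, J) = 15
a(f) = f**3
U = 292607712 (U = -(-181512 + 30193)*(143524 - 129988)/7 = -(-21617)*13536 = -1/7*(-2048253984) = 292607712)
k = 1753926671/36917 (k = 47510 + 1/(33542 + 15**3) = 47510 + 1/(33542 + 3375) = 47510 + 1/36917 = 1753926671/36917 ≈ 47510.)
U + k = 292607712 + 1753926671/36917 = 10803952830575/36917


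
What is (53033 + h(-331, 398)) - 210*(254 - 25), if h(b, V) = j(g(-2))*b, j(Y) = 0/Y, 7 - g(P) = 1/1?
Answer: 4943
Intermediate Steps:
g(P) = 6 (g(P) = 7 - 1/1 = 7 - 1*1 = 7 - 1 = 6)
j(Y) = 0
h(b, V) = 0 (h(b, V) = 0*b = 0)
(53033 + h(-331, 398)) - 210*(254 - 25) = (53033 + 0) - 210*(254 - 25) = 53033 - 210*229 = 53033 - 48090 = 4943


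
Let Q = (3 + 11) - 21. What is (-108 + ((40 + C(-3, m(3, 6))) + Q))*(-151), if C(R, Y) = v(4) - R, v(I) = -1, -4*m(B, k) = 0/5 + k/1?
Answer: 11023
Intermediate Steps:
m(B, k) = -k/4 (m(B, k) = -(0/5 + k/1)/4 = -(0*(⅕) + k*1)/4 = -(0 + k)/4 = -k/4)
C(R, Y) = -1 - R
Q = -7 (Q = 14 - 21 = -7)
(-108 + ((40 + C(-3, m(3, 6))) + Q))*(-151) = (-108 + ((40 + (-1 - 1*(-3))) - 7))*(-151) = (-108 + ((40 + (-1 + 3)) - 7))*(-151) = (-108 + ((40 + 2) - 7))*(-151) = (-108 + (42 - 7))*(-151) = (-108 + 35)*(-151) = -73*(-151) = 11023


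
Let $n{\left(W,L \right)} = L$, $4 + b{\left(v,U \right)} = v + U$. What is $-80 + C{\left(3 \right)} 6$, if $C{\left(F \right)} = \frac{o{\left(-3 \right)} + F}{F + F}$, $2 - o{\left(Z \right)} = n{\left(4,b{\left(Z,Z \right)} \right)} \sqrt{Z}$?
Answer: $-75 + 10 i \sqrt{3} \approx -75.0 + 17.32 i$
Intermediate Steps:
$b{\left(v,U \right)} = -4 + U + v$ ($b{\left(v,U \right)} = -4 + \left(v + U\right) = -4 + \left(U + v\right) = -4 + U + v$)
$o{\left(Z \right)} = 2 - \sqrt{Z} \left(-4 + 2 Z\right)$ ($o{\left(Z \right)} = 2 - \left(-4 + Z + Z\right) \sqrt{Z} = 2 - \left(-4 + 2 Z\right) \sqrt{Z} = 2 - \sqrt{Z} \left(-4 + 2 Z\right)$)
$C{\left(F \right)} = \frac{2 + F + 10 i \sqrt{3}}{2 F}$ ($C{\left(F \right)} = \frac{\left(2 + 2 \sqrt{-3} \left(2 - -3\right)\right) + F}{F + F} = \frac{\left(2 + 2 i \sqrt{3} \left(2 + 3\right)\right) + F}{2 F} = \left(\left(2 + 2 i \sqrt{3} \cdot 5\right) + F\right) \frac{1}{2 F} = \left(\left(2 + 10 i \sqrt{3}\right) + F\right) \frac{1}{2 F} = \left(2 + F + 10 i \sqrt{3}\right) \frac{1}{2 F} = \frac{2 + F + 10 i \sqrt{3}}{2 F}$)
$-80 + C{\left(3 \right)} 6 = -80 + \frac{2 + 3 + 10 i \sqrt{3}}{2 \cdot 3} \cdot 6 = -80 + \frac{1}{2} \cdot \frac{1}{3} \left(5 + 10 i \sqrt{3}\right) 6 = -80 + \left(\frac{5}{6} + \frac{5 i \sqrt{3}}{3}\right) 6 = -80 + \left(5 + 10 i \sqrt{3}\right) = -75 + 10 i \sqrt{3}$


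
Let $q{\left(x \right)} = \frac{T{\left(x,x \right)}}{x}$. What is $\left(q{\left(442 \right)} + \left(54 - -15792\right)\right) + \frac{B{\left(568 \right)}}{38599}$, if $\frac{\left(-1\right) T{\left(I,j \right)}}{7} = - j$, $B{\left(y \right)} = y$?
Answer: $\frac{611910515}{38599} \approx 15853.0$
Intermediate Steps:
$T{\left(I,j \right)} = 7 j$ ($T{\left(I,j \right)} = - 7 \left(- j\right) = 7 j$)
$q{\left(x \right)} = 7$ ($q{\left(x \right)} = \frac{7 x}{x} = 7$)
$\left(q{\left(442 \right)} + \left(54 - -15792\right)\right) + \frac{B{\left(568 \right)}}{38599} = \left(7 + \left(54 - -15792\right)\right) + \frac{568}{38599} = \left(7 + \left(54 + 15792\right)\right) + 568 \cdot \frac{1}{38599} = \left(7 + 15846\right) + \frac{568}{38599} = 15853 + \frac{568}{38599} = \frac{611910515}{38599}$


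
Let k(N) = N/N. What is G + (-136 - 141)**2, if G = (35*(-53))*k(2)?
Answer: 74874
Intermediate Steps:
k(N) = 1
G = -1855 (G = (35*(-53))*1 = -1855*1 = -1855)
G + (-136 - 141)**2 = -1855 + (-136 - 141)**2 = -1855 + (-277)**2 = -1855 + 76729 = 74874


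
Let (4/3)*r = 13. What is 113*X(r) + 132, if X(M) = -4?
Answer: -320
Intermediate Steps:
r = 39/4 (r = (3/4)*13 = 39/4 ≈ 9.7500)
113*X(r) + 132 = 113*(-4) + 132 = -452 + 132 = -320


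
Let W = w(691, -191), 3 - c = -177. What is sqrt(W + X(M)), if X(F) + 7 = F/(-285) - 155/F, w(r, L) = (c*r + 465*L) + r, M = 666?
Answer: sqrt(16121980920590)/21090 ≈ 190.39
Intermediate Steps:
c = 180 (c = 3 - 1*(-177) = 3 + 177 = 180)
w(r, L) = 181*r + 465*L (w(r, L) = (180*r + 465*L) + r = 181*r + 465*L)
W = 36256 (W = 181*691 + 465*(-191) = 125071 - 88815 = 36256)
X(F) = -7 - 155/F - F/285 (X(F) = -7 + (F/(-285) - 155/F) = -7 + (F*(-1/285) - 155/F) = -7 + (-F/285 - 155/F) = -7 + (-155/F - F/285) = -7 - 155/F - F/285)
sqrt(W + X(M)) = sqrt(36256 + (-7 - 155/666 - 1/285*666)) = sqrt(36256 + (-7 - 155*1/666 - 222/95)) = sqrt(36256 + (-7 - 155/666 - 222/95)) = sqrt(36256 - 605467/63270) = sqrt(2293311653/63270) = sqrt(16121980920590)/21090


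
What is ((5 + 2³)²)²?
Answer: 28561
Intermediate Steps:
((5 + 2³)²)² = ((5 + 8)²)² = (13²)² = 169² = 28561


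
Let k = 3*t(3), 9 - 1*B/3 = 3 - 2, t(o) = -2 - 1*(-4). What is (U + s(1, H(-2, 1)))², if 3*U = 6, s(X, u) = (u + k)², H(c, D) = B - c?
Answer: 1052676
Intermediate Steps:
t(o) = 2 (t(o) = -2 + 4 = 2)
B = 24 (B = 27 - 3*(3 - 2) = 27 - 3*1 = 27 - 3 = 24)
k = 6 (k = 3*2 = 6)
H(c, D) = 24 - c
s(X, u) = (6 + u)² (s(X, u) = (u + 6)² = (6 + u)²)
U = 2 (U = (⅓)*6 = 2)
(U + s(1, H(-2, 1)))² = (2 + (6 + (24 - 1*(-2)))²)² = (2 + (6 + (24 + 2))²)² = (2 + (6 + 26)²)² = (2 + 32²)² = (2 + 1024)² = 1026² = 1052676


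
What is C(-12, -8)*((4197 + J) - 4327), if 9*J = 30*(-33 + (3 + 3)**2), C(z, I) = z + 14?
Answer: -240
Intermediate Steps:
C(z, I) = 14 + z
J = 10 (J = (30*(-33 + (3 + 3)**2))/9 = (30*(-33 + 6**2))/9 = (30*(-33 + 36))/9 = (30*3)/9 = (1/9)*90 = 10)
C(-12, -8)*((4197 + J) - 4327) = (14 - 12)*((4197 + 10) - 4327) = 2*(4207 - 4327) = 2*(-120) = -240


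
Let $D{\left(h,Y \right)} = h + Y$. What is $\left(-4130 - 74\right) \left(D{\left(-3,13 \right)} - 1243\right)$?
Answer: $5183532$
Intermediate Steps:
$D{\left(h,Y \right)} = Y + h$
$\left(-4130 - 74\right) \left(D{\left(-3,13 \right)} - 1243\right) = \left(-4130 - 74\right) \left(\left(13 - 3\right) - 1243\right) = - 4204 \left(10 - 1243\right) = \left(-4204\right) \left(-1233\right) = 5183532$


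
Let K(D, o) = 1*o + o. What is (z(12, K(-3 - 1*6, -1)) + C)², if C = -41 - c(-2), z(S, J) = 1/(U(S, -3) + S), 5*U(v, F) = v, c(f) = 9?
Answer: 12924025/5184 ≈ 2493.1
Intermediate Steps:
K(D, o) = 2*o (K(D, o) = o + o = 2*o)
U(v, F) = v/5
z(S, J) = 5/(6*S) (z(S, J) = 1/(S/5 + S) = 1/(6*S/5) = 5/(6*S))
C = -50 (C = -41 - 1*9 = -41 - 9 = -50)
(z(12, K(-3 - 1*6, -1)) + C)² = ((⅚)/12 - 50)² = ((⅚)*(1/12) - 50)² = (5/72 - 50)² = (-3595/72)² = 12924025/5184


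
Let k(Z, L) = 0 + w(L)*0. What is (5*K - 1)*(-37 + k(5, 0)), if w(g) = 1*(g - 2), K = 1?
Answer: -148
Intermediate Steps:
w(g) = -2 + g (w(g) = 1*(-2 + g) = -2 + g)
k(Z, L) = 0 (k(Z, L) = 0 + (-2 + L)*0 = 0 + 0 = 0)
(5*K - 1)*(-37 + k(5, 0)) = (5*1 - 1)*(-37 + 0) = (5 - 1)*(-37) = 4*(-37) = -148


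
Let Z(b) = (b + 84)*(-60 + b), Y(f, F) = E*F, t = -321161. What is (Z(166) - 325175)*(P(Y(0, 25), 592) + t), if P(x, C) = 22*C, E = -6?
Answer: 92032818475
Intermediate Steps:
Y(f, F) = -6*F
Z(b) = (-60 + b)*(84 + b) (Z(b) = (84 + b)*(-60 + b) = (-60 + b)*(84 + b))
(Z(166) - 325175)*(P(Y(0, 25), 592) + t) = ((-5040 + 166² + 24*166) - 325175)*(22*592 - 321161) = ((-5040 + 27556 + 3984) - 325175)*(13024 - 321161) = (26500 - 325175)*(-308137) = -298675*(-308137) = 92032818475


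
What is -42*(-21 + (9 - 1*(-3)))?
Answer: 378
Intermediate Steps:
-42*(-21 + (9 - 1*(-3))) = -42*(-21 + (9 + 3)) = -42*(-21 + 12) = -42*(-9) = 378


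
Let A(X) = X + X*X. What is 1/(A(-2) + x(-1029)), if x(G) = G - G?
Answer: 1/2 ≈ 0.50000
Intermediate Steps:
A(X) = X + X**2
x(G) = 0
1/(A(-2) + x(-1029)) = 1/(-2*(1 - 2) + 0) = 1/(-2*(-1) + 0) = 1/(2 + 0) = 1/2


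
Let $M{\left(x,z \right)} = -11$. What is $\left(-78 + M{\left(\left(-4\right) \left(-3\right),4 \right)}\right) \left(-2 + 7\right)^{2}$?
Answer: $-2225$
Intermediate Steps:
$\left(-78 + M{\left(\left(-4\right) \left(-3\right),4 \right)}\right) \left(-2 + 7\right)^{2} = \left(-78 - 11\right) \left(-2 + 7\right)^{2} = - 89 \cdot 5^{2} = \left(-89\right) 25 = -2225$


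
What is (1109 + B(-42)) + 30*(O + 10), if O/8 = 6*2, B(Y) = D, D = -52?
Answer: 4237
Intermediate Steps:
B(Y) = -52
O = 96 (O = 8*(6*2) = 8*12 = 96)
(1109 + B(-42)) + 30*(O + 10) = (1109 - 52) + 30*(96 + 10) = 1057 + 30*106 = 1057 + 3180 = 4237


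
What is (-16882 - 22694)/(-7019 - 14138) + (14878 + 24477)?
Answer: 832673311/21157 ≈ 39357.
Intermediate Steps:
(-16882 - 22694)/(-7019 - 14138) + (14878 + 24477) = -39576/(-21157) + 39355 = -39576*(-1/21157) + 39355 = 39576/21157 + 39355 = 832673311/21157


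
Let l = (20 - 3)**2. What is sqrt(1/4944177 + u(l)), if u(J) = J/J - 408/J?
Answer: I*sqrt(323215558867222)/28017003 ≈ 0.64169*I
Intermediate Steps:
l = 289 (l = 17**2 = 289)
u(J) = 1 - 408/J
sqrt(1/4944177 + u(l)) = sqrt(1/4944177 + (-408 + 289)/289) = sqrt(1/4944177 + (1/289)*(-119)) = sqrt(1/4944177 - 7/17) = sqrt(-34609222/84051009) = I*sqrt(323215558867222)/28017003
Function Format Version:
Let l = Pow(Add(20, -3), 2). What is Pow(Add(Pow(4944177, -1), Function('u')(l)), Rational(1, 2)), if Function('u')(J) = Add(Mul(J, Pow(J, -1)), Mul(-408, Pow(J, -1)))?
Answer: Mul(Rational(1, 28017003), I, Pow(323215558867222, Rational(1, 2))) ≈ Mul(0.64169, I)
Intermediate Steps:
l = 289 (l = Pow(17, 2) = 289)
Function('u')(J) = Add(1, Mul(-408, Pow(J, -1)))
Pow(Add(Pow(4944177, -1), Function('u')(l)), Rational(1, 2)) = Pow(Add(Pow(4944177, -1), Mul(Pow(289, -1), Add(-408, 289))), Rational(1, 2)) = Pow(Add(Rational(1, 4944177), Mul(Rational(1, 289), -119)), Rational(1, 2)) = Pow(Add(Rational(1, 4944177), Rational(-7, 17)), Rational(1, 2)) = Pow(Rational(-34609222, 84051009), Rational(1, 2)) = Mul(Rational(1, 28017003), I, Pow(323215558867222, Rational(1, 2)))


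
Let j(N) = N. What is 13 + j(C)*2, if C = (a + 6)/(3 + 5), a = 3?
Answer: 61/4 ≈ 15.250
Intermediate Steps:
C = 9/8 (C = (3 + 6)/(3 + 5) = 9/8 ≈ 1.1250)
13 + j(C)*2 = 13 + (9/8)*2 = 13 + 9/4 = 61/4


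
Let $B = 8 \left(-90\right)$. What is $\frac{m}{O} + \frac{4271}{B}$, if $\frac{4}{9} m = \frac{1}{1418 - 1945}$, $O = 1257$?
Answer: $- \frac{943092863}{158985360} \approx -5.9319$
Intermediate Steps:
$B = -720$
$m = - \frac{9}{2108}$ ($m = \frac{9}{4 \left(1418 - 1945\right)} = \frac{9}{4 \left(-527\right)} = \frac{9}{4} \left(- \frac{1}{527}\right) = - \frac{9}{2108} \approx -0.0042695$)
$\frac{m}{O} + \frac{4271}{B} = - \frac{9}{2108 \cdot 1257} + \frac{4271}{-720} = \left(- \frac{9}{2108}\right) \frac{1}{1257} + 4271 \left(- \frac{1}{720}\right) = - \frac{3}{883252} - \frac{4271}{720} = - \frac{943092863}{158985360}$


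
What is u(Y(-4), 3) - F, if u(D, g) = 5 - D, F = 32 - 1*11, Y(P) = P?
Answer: -12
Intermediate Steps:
F = 21 (F = 32 - 11 = 21)
u(Y(-4), 3) - F = (5 - 1*(-4)) - 1*21 = (5 + 4) - 21 = 9 - 21 = -12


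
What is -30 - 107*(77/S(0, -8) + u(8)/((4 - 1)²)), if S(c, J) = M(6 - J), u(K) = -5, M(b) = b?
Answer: -10063/18 ≈ -559.06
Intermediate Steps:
S(c, J) = 6 - J
-30 - 107*(77/S(0, -8) + u(8)/((4 - 1)²)) = -30 - 107*(77/(6 - 1*(-8)) - 5/(4 - 1)²) = -30 - 107*(77/(6 + 8) - 5/(3²)) = -30 - 107*(77/14 - 5/9) = -30 - 107*(77*(1/14) - 5*⅑) = -30 - 107*(11/2 - 5/9) = -30 - 107*89/18 = -30 - 9523/18 = -10063/18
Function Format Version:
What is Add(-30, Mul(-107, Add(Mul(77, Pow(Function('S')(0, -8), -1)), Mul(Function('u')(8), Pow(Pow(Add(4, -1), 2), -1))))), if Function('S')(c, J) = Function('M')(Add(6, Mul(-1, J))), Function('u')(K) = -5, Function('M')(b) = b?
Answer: Rational(-10063, 18) ≈ -559.06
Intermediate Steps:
Function('S')(c, J) = Add(6, Mul(-1, J))
Add(-30, Mul(-107, Add(Mul(77, Pow(Function('S')(0, -8), -1)), Mul(Function('u')(8), Pow(Pow(Add(4, -1), 2), -1))))) = Add(-30, Mul(-107, Add(Mul(77, Pow(Add(6, Mul(-1, -8)), -1)), Mul(-5, Pow(Pow(Add(4, -1), 2), -1))))) = Add(-30, Mul(-107, Add(Mul(77, Pow(Add(6, 8), -1)), Mul(-5, Pow(Pow(3, 2), -1))))) = Add(-30, Mul(-107, Add(Mul(77, Pow(14, -1)), Mul(-5, Pow(9, -1))))) = Add(-30, Mul(-107, Add(Mul(77, Rational(1, 14)), Mul(-5, Rational(1, 9))))) = Add(-30, Mul(-107, Add(Rational(11, 2), Rational(-5, 9)))) = Add(-30, Mul(-107, Rational(89, 18))) = Add(-30, Rational(-9523, 18)) = Rational(-10063, 18)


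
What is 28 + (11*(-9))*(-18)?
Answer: 1810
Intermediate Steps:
28 + (11*(-9))*(-18) = 28 - 99*(-18) = 28 + 1782 = 1810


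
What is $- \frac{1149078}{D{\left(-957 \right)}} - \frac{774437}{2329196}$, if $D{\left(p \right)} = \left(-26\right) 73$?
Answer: $\frac{1337478999931}{2210407004} \approx 605.08$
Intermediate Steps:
$D{\left(p \right)} = -1898$
$- \frac{1149078}{D{\left(-957 \right)}} - \frac{774437}{2329196} = - \frac{1149078}{-1898} - \frac{774437}{2329196} = \left(-1149078\right) \left(- \frac{1}{1898}\right) - \frac{774437}{2329196} = \frac{574539}{949} - \frac{774437}{2329196} = \frac{1337478999931}{2210407004}$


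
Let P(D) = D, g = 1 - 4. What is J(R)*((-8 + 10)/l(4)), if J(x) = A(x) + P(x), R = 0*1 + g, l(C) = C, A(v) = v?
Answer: -3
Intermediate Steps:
g = -3
R = -3 (R = 0*1 - 3 = 0 - 3 = -3)
J(x) = 2*x (J(x) = x + x = 2*x)
J(R)*((-8 + 10)/l(4)) = (2*(-3))*((-8 + 10)/4) = -12/4 = -6*½ = -3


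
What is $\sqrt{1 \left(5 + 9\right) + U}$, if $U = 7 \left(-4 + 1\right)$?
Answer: $i \sqrt{7} \approx 2.6458 i$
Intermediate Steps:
$U = -21$ ($U = 7 \left(-3\right) = -21$)
$\sqrt{1 \left(5 + 9\right) + U} = \sqrt{1 \left(5 + 9\right) - 21} = \sqrt{1 \cdot 14 - 21} = \sqrt{14 - 21} = \sqrt{-7} = i \sqrt{7}$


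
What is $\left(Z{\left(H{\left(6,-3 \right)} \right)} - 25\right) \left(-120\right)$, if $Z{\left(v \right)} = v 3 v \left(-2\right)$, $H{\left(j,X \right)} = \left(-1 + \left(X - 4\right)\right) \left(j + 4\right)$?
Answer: $4611000$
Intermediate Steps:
$H{\left(j,X \right)} = \left(-5 + X\right) \left(4 + j\right)$ ($H{\left(j,X \right)} = \left(-1 + \left(-4 + X\right)\right) \left(4 + j\right) = \left(-5 + X\right) \left(4 + j\right)$)
$Z{\left(v \right)} = - 6 v^{2}$ ($Z{\left(v \right)} = 3 v \left(- 2 v\right) = - 6 v^{2}$)
$\left(Z{\left(H{\left(6,-3 \right)} \right)} - 25\right) \left(-120\right) = \left(- 6 \left(-20 - 30 + 4 \left(-3\right) - 18\right)^{2} - 25\right) \left(-120\right) = \left(- 6 \left(-20 - 30 - 12 - 18\right)^{2} - 25\right) \left(-120\right) = \left(- 6 \left(-80\right)^{2} - 25\right) \left(-120\right) = \left(\left(-6\right) 6400 - 25\right) \left(-120\right) = \left(-38400 - 25\right) \left(-120\right) = \left(-38425\right) \left(-120\right) = 4611000$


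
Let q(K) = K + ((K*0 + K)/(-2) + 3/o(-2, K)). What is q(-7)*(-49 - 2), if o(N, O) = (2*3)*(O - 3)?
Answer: 3621/20 ≈ 181.05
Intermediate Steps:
o(N, O) = -18 + 6*O (o(N, O) = 6*(-3 + O) = -18 + 6*O)
q(K) = K/2 + 3/(-18 + 6*K) (q(K) = K + ((K*0 + K)/(-2) + 3/(-18 + 6*K)) = K + ((0 + K)*(-1/2) + 3/(-18 + 6*K)) = K + (K*(-1/2) + 3/(-18 + 6*K)) = K + (-K/2 + 3/(-18 + 6*K)) = K + (3/(-18 + 6*K) - K/2) = K/2 + 3/(-18 + 6*K))
q(-7)*(-49 - 2) = ((1 - 7*(-3 - 7))/(2*(-3 - 7)))*(-49 - 2) = ((1/2)*(1 - 7*(-10))/(-10))*(-51) = ((1/2)*(-1/10)*(1 + 70))*(-51) = ((1/2)*(-1/10)*71)*(-51) = -71/20*(-51) = 3621/20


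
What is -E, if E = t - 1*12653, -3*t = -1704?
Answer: 12085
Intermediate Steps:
t = 568 (t = -⅓*(-1704) = 568)
E = -12085 (E = 568 - 1*12653 = 568 - 12653 = -12085)
-E = -1*(-12085) = 12085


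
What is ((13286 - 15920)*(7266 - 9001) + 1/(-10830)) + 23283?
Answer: 49745146589/10830 ≈ 4.5933e+6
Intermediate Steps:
((13286 - 15920)*(7266 - 9001) + 1/(-10830)) + 23283 = (-2634*(-1735) - 1/10830) + 23283 = (4569990 - 1/10830) + 23283 = 49492991699/10830 + 23283 = 49745146589/10830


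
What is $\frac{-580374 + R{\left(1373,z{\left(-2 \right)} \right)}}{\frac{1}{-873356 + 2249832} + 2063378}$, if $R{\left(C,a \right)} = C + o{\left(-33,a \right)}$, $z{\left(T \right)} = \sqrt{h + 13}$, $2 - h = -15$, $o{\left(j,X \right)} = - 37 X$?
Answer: $- \frac{796980980476}{2840190295929} - \frac{50929612 \sqrt{30}}{2840190295929} \approx -0.28071$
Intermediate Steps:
$h = 17$ ($h = 2 - -15 = 2 + 15 = 17$)
$z{\left(T \right)} = \sqrt{30}$ ($z{\left(T \right)} = \sqrt{17 + 13} = \sqrt{30}$)
$R{\left(C,a \right)} = C - 37 a$
$\frac{-580374 + R{\left(1373,z{\left(-2 \right)} \right)}}{\frac{1}{-873356 + 2249832} + 2063378} = \frac{-580374 + \left(1373 - 37 \sqrt{30}\right)}{\frac{1}{-873356 + 2249832} + 2063378} = \frac{-579001 - 37 \sqrt{30}}{\frac{1}{1376476} + 2063378} = \frac{-579001 - 37 \sqrt{30}}{\frac{2840190295929}{1376476}} = \left(-579001 - 37 \sqrt{30}\right) \frac{1376476}{2840190295929} = - \frac{796980980476}{2840190295929} - \frac{50929612 \sqrt{30}}{2840190295929}$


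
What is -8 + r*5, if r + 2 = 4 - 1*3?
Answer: -13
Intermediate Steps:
r = -1 (r = -2 + (4 - 1*3) = -2 + (4 - 3) = -2 + 1 = -1)
-8 + r*5 = -8 - 1*5 = -8 - 5 = -13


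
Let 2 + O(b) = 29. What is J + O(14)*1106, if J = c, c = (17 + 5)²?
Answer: 30346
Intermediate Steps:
O(b) = 27 (O(b) = -2 + 29 = 27)
c = 484 (c = 22² = 484)
J = 484
J + O(14)*1106 = 484 + 27*1106 = 484 + 29862 = 30346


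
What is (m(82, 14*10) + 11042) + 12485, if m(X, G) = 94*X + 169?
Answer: 31404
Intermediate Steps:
m(X, G) = 169 + 94*X
(m(82, 14*10) + 11042) + 12485 = ((169 + 94*82) + 11042) + 12485 = ((169 + 7708) + 11042) + 12485 = (7877 + 11042) + 12485 = 18919 + 12485 = 31404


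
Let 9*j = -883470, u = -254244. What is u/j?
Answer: 381366/147245 ≈ 2.5900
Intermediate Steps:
j = -294490/3 (j = (⅑)*(-883470) = -294490/3 ≈ -98163.)
u/j = -254244/(-294490/3) = -254244*(-3/294490) = 381366/147245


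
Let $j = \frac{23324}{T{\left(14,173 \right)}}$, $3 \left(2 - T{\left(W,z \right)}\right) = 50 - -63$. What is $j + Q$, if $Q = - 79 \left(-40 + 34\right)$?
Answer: $- \frac{19254}{107} \approx -179.94$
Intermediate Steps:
$Q = 474$ ($Q = \left(-79\right) \left(-6\right) = 474$)
$T{\left(W,z \right)} = - \frac{107}{3}$ ($T{\left(W,z \right)} = 2 - \frac{50 - -63}{3} = 2 - \frac{50 + 63}{3} = 2 - \frac{113}{3} = - \frac{107}{3}$)
$j = - \frac{69972}{107}$ ($j = \frac{23324}{- \frac{107}{3}} = 23324 \left(- \frac{3}{107}\right) = - \frac{69972}{107} \approx -653.94$)
$j + Q = - \frac{69972}{107} + 474 = - \frac{19254}{107}$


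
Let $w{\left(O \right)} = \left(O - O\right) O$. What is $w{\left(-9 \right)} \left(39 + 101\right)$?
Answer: $0$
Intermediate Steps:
$w{\left(O \right)} = 0$ ($w{\left(O \right)} = 0 O = 0$)
$w{\left(-9 \right)} \left(39 + 101\right) = 0 \left(39 + 101\right) = 0 \cdot 140 = 0$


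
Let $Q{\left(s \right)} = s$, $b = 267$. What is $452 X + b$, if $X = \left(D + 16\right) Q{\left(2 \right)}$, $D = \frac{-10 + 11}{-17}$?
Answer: $\frac{249523}{17} \approx 14678.0$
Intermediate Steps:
$D = - \frac{1}{17}$ ($D = 1 \left(- \frac{1}{17}\right) = - \frac{1}{17} \approx -0.058824$)
$X = \frac{542}{17}$ ($X = \left(- \frac{1}{17} + 16\right) 2 = \frac{271}{17} \cdot 2 = \frac{542}{17} \approx 31.882$)
$452 X + b = 452 \cdot \frac{542}{17} + 267 = \frac{244984}{17} + 267 = \frac{249523}{17}$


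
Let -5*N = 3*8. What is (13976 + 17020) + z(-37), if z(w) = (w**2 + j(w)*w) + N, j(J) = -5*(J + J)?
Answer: 93351/5 ≈ 18670.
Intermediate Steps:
N = -24/5 (N = -3*8/5 = -1/5*24 = -24/5 ≈ -4.8000)
j(J) = -10*J
z(w) = -24/5 - 9*w**2 (z(w) = (w**2 + (-10*w)*w) - 24/5 = (w**2 - 10*w**2) - 24/5 = -9*w**2 - 24/5 = -24/5 - 9*w**2)
(13976 + 17020) + z(-37) = (13976 + 17020) + (-24/5 - 9*(-37)**2) = 30996 + (-24/5 - 9*1369) = 30996 + (-24/5 - 12321) = 30996 - 61629/5 = 93351/5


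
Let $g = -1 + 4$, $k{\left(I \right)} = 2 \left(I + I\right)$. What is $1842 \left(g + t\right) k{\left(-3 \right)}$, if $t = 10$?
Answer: $-287352$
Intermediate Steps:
$k{\left(I \right)} = 4 I$ ($k{\left(I \right)} = 2 \cdot 2 I = 4 I$)
$g = 3$
$1842 \left(g + t\right) k{\left(-3 \right)} = 1842 \left(3 + 10\right) 4 \left(-3\right) = 1842 \cdot 13 \left(-12\right) = 1842 \left(-156\right) = -287352$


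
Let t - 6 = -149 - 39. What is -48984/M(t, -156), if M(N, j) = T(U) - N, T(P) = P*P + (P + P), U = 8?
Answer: -24492/131 ≈ -186.96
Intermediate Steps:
T(P) = P² + 2*P
t = -182 (t = 6 + (-149 - 39) = 6 - 188 = -182)
M(N, j) = 80 - N (M(N, j) = 8*(2 + 8) - N = 8*10 - N = 80 - N)
-48984/M(t, -156) = -48984/(80 - 1*(-182)) = -48984/(80 + 182) = -48984/262 = -48984*1/262 = -24492/131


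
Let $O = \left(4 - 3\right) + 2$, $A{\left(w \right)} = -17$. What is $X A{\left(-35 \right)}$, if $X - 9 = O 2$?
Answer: $-255$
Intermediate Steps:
$O = 3$ ($O = 1 + 2 = 3$)
$X = 15$ ($X = 9 + 3 \cdot 2 = 9 + 6 = 15$)
$X A{\left(-35 \right)} = 15 \left(-17\right) = -255$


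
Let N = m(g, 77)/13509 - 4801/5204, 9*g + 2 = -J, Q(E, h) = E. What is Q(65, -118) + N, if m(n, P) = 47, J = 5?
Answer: 4504942219/70300836 ≈ 64.081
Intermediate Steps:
g = -7/9 (g = -2/9 + (-1*5)/9 = -2/9 + (⅑)*(-5) = -2/9 - 5/9 = -7/9 ≈ -0.77778)
N = -64612121/70300836 (N = 47/13509 - 4801/5204 = -64612121/70300836 ≈ -0.91908)
Q(65, -118) + N = 65 - 64612121/70300836 = 4504942219/70300836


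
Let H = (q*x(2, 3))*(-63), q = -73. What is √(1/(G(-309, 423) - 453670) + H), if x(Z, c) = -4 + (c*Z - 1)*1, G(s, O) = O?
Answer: 2*√236196411136286/453247 ≈ 67.816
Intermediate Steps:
x(Z, c) = -5 + Z*c (x(Z, c) = -4 + (Z*c - 1)*1 = -4 + (-1 + Z*c)*1 = -4 + (-1 + Z*c) = -5 + Z*c)
H = 4599 (H = -73*(-5 + 2*3)*(-63) = -73*(-5 + 6)*(-63) = -73*1*(-63) = -73*(-63) = 4599)
√(1/(G(-309, 423) - 453670) + H) = √(1/(423 - 453670) + 4599) = √(1/(-453247) + 4599) = √(-1/453247 + 4599) = √(2084482952/453247) = 2*√236196411136286/453247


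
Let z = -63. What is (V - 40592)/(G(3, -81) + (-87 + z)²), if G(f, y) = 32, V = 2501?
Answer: -38091/22532 ≈ -1.6905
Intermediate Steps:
(V - 40592)/(G(3, -81) + (-87 + z)²) = (2501 - 40592)/(32 + (-87 - 63)²) = -38091/(32 + (-150)²) = -38091/(32 + 22500) = -38091/22532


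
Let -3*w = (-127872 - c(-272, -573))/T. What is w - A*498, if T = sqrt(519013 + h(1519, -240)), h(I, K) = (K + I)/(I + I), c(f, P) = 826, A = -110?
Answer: 54780 + 900886*sqrt(97759291926)/4730288319 ≈ 54840.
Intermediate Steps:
h(I, K) = (I + K)/(2*I) (h(I, K) = (I + K)/((2*I)) = (I + K)*(1/(2*I)) = (I + K)/(2*I))
T = sqrt(97759291926)/434 (T = sqrt(519013 + (1/2)*(1519 - 240)/1519) = sqrt(519013 + (1/2)*(1/1519)*1279) = sqrt(519013 + 1279/3038) = sqrt(1576762773/3038) = sqrt(97759291926)/434 ≈ 720.43)
w = 900886*sqrt(97759291926)/4730288319 (w = -(-127872 - 1*826)/(3*(sqrt(97759291926)/434)) = -(-127872 - 826)*7*sqrt(97759291926)/1576762773/3 = -(-128698)*7*sqrt(97759291926)/1576762773/3 = -(-900886)*sqrt(97759291926)/4730288319 = 900886*sqrt(97759291926)/4730288319 ≈ 59.547)
w - A*498 = 900886*sqrt(97759291926)/4730288319 - (-110)*498 = 900886*sqrt(97759291926)/4730288319 - 1*(-54780) = 900886*sqrt(97759291926)/4730288319 + 54780 = 54780 + 900886*sqrt(97759291926)/4730288319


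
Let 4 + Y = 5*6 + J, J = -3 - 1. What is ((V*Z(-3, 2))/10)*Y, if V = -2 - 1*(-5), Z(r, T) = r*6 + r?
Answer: -693/5 ≈ -138.60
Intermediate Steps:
J = -4
Z(r, T) = 7*r (Z(r, T) = 6*r + r = 7*r)
V = 3 (V = -2 + 5 = 3)
Y = 22 (Y = -4 + (5*6 - 4) = -4 + (30 - 4) = -4 + 26 = 22)
((V*Z(-3, 2))/10)*Y = ((3*(7*(-3)))/10)*22 = ((3*(-21))*(⅒))*22 = -63*⅒*22 = -63/10*22 = -693/5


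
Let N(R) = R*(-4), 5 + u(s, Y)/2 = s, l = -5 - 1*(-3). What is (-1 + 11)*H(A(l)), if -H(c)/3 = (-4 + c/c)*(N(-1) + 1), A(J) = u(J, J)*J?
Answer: 450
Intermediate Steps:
l = -2 (l = -5 + 3 = -2)
u(s, Y) = -10 + 2*s
N(R) = -4*R
A(J) = J*(-10 + 2*J) (A(J) = (-10 + 2*J)*J = J*(-10 + 2*J))
H(c) = 45 (H(c) = -3*(-4 + c/c)*(-4*(-1) + 1) = -3*(-4 + 1)*(4 + 1) = -(-9)*5 = -3*(-15) = 45)
(-1 + 11)*H(A(l)) = (-1 + 11)*45 = 10*45 = 450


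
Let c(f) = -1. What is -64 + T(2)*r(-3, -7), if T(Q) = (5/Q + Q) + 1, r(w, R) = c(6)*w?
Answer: -95/2 ≈ -47.500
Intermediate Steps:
r(w, R) = -w
T(Q) = 1 + Q + 5/Q (T(Q) = (Q + 5/Q) + 1 = 1 + Q + 5/Q)
-64 + T(2)*r(-3, -7) = -64 + (1 + 2 + 5/2)*(-1*(-3)) = -64 + (1 + 2 + 5*(½))*3 = -64 + (1 + 2 + 5/2)*3 = -64 + (11/2)*3 = -64 + 33/2 = -95/2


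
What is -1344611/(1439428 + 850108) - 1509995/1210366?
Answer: -2542329674973/1385588265088 ≈ -1.8348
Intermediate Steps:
-1344611/(1439428 + 850108) - 1509995/1210366 = -1344611/2289536 - 1509995*1/1210366 = -1344611*1/2289536 - 1509995/1210366 = -1344611/2289536 - 1509995/1210366 = -2542329674973/1385588265088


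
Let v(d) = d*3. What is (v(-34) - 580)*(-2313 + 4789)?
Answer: -1688632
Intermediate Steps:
v(d) = 3*d
(v(-34) - 580)*(-2313 + 4789) = (3*(-34) - 580)*(-2313 + 4789) = (-102 - 580)*2476 = -682*2476 = -1688632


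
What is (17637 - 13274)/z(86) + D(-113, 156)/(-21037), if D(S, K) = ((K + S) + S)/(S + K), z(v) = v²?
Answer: 91796471/155589652 ≈ 0.58999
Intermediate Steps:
D(S, K) = (K + 2*S)/(K + S)
(17637 - 13274)/z(86) + D(-113, 156)/(-21037) = (17637 - 13274)/(86²) + ((156 + 2*(-113))/(156 - 113))/(-21037) = 4363/7396 + ((156 - 226)/43)*(-1/21037) = 4363*(1/7396) + ((1/43)*(-70))*(-1/21037) = 4363/7396 - 70/43*(-1/21037) = 4363/7396 + 70/904591 = 91796471/155589652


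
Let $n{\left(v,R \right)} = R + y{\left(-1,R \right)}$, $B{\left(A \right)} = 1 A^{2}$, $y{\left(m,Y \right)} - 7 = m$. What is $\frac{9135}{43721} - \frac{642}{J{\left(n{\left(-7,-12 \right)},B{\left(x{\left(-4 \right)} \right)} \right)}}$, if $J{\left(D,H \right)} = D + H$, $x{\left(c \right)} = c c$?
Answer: $- \frac{12892566}{5465125} \approx -2.3591$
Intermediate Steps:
$x{\left(c \right)} = c^{2}$
$y{\left(m,Y \right)} = 7 + m$
$B{\left(A \right)} = A^{2}$
$n{\left(v,R \right)} = 6 + R$ ($n{\left(v,R \right)} = R + \left(7 - 1\right) = R + 6 = 6 + R$)
$\frac{9135}{43721} - \frac{642}{J{\left(n{\left(-7,-12 \right)},B{\left(x{\left(-4 \right)} \right)} \right)}} = \frac{9135}{43721} - \frac{642}{\left(6 - 12\right) + \left(\left(-4\right)^{2}\right)^{2}} = 9135 \cdot \frac{1}{43721} - \frac{642}{-6 + 16^{2}} = \frac{9135}{43721} - \frac{642}{-6 + 256} = \frac{9135}{43721} - \frac{642}{250} = \frac{9135}{43721} - \frac{321}{125} = - \frac{12892566}{5465125}$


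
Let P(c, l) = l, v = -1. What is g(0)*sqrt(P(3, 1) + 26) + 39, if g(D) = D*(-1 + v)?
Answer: 39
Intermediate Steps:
g(D) = -2*D (g(D) = D*(-1 - 1) = D*(-2) = -2*D)
g(0)*sqrt(P(3, 1) + 26) + 39 = (-2*0)*sqrt(1 + 26) + 39 = 0*sqrt(27) + 39 = 0*(3*sqrt(3)) + 39 = 0 + 39 = 39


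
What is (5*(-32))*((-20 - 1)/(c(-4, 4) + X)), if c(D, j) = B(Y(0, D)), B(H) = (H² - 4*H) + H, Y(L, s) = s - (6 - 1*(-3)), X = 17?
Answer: 224/15 ≈ 14.933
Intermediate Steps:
Y(L, s) = -9 + s (Y(L, s) = s - (6 + 3) = s - 1*9 = s - 9 = -9 + s)
B(H) = H² - 3*H
c(D, j) = (-12 + D)*(-9 + D) (c(D, j) = (-9 + D)*(-3 + (-9 + D)) = (-9 + D)*(-12 + D) = (-12 + D)*(-9 + D))
(5*(-32))*((-20 - 1)/(c(-4, 4) + X)) = (5*(-32))*((-20 - 1)/((-12 - 4)*(-9 - 4) + 17)) = -(-3360)/(-16*(-13) + 17) = -(-3360)/(208 + 17) = -(-3360)/225 = -160*(-7/75) = 224/15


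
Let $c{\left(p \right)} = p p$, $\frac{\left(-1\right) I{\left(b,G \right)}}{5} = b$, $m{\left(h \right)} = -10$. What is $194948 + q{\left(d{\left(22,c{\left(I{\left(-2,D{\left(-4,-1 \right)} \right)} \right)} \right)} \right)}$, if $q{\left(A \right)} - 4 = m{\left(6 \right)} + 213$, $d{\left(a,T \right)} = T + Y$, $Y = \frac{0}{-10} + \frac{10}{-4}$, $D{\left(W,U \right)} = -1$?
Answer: $195155$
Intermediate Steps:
$I{\left(b,G \right)} = - 5 b$
$Y = - \frac{5}{2}$ ($Y = 0 \left(- \frac{1}{10}\right) + 10 \left(- \frac{1}{4}\right) = 0 - \frac{5}{2} = - \frac{5}{2} \approx -2.5$)
$c{\left(p \right)} = p^{2}$
$d{\left(a,T \right)} = - \frac{5}{2} + T$ ($d{\left(a,T \right)} = T - \frac{5}{2} = - \frac{5}{2} + T$)
$q{\left(A \right)} = 207$ ($q{\left(A \right)} = 4 + \left(-10 + 213\right) = 4 + 203 = 207$)
$194948 + q{\left(d{\left(22,c{\left(I{\left(-2,D{\left(-4,-1 \right)} \right)} \right)} \right)} \right)} = 194948 + 207 = 195155$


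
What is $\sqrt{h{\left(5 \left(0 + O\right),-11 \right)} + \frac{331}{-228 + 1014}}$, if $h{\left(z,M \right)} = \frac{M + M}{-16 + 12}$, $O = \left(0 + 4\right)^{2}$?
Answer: $\frac{\sqrt{914511}}{393} \approx 2.4333$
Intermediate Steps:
$O = 16$ ($O = 4^{2} = 16$)
$h{\left(z,M \right)} = - \frac{M}{2}$ ($h{\left(z,M \right)} = \frac{2 M}{-4} = 2 M \left(- \frac{1}{4}\right) = - \frac{M}{2}$)
$\sqrt{h{\left(5 \left(0 + O\right),-11 \right)} + \frac{331}{-228 + 1014}} = \sqrt{\left(- \frac{1}{2}\right) \left(-11\right) + \frac{331}{-228 + 1014}} = \sqrt{\frac{11}{2} + \frac{331}{786}} = \sqrt{\frac{2327}{393}} = \frac{\sqrt{914511}}{393}$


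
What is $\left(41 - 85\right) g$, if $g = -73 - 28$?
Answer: $4444$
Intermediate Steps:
$g = -101$
$\left(41 - 85\right) g = \left(41 - 85\right) \left(-101\right) = \left(-44\right) \left(-101\right) = 4444$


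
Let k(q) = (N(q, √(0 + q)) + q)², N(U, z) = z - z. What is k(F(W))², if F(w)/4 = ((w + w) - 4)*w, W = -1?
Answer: 331776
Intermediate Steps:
F(w) = 4*w*(-4 + 2*w) (F(w) = 4*(((w + w) - 4)*w) = 4*((2*w - 4)*w) = 4*((-4 + 2*w)*w) = 4*(w*(-4 + 2*w)) = 4*w*(-4 + 2*w))
N(U, z) = 0
k(q) = q² (k(q) = (0 + q)² = q²)
k(F(W))² = ((8*(-1)*(-2 - 1))²)² = ((8*(-1)*(-3))²)² = (24²)² = 576² = 331776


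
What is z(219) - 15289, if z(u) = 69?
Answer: -15220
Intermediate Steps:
z(219) - 15289 = 69 - 15289 = -15220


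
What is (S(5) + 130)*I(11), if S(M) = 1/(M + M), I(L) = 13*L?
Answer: 186043/10 ≈ 18604.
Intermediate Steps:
S(M) = 1/(2*M)
(S(5) + 130)*I(11) = ((½)/5 + 130)*(13*11) = ((½)*(⅕) + 130)*143 = (⅒ + 130)*143 = (1301/10)*143 = 186043/10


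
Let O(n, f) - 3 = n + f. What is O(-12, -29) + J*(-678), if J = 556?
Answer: -377006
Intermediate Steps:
O(n, f) = 3 + f + n (O(n, f) = 3 + (n + f) = 3 + (f + n) = 3 + f + n)
O(-12, -29) + J*(-678) = (3 - 29 - 12) + 556*(-678) = -38 - 376968 = -377006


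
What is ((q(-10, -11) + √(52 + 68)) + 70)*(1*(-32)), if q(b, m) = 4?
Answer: -2368 - 64*√30 ≈ -2718.5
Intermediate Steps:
((q(-10, -11) + √(52 + 68)) + 70)*(1*(-32)) = ((4 + √(52 + 68)) + 70)*(1*(-32)) = ((4 + √120) + 70)*(-32) = ((4 + 2*√30) + 70)*(-32) = (74 + 2*√30)*(-32) = -2368 - 64*√30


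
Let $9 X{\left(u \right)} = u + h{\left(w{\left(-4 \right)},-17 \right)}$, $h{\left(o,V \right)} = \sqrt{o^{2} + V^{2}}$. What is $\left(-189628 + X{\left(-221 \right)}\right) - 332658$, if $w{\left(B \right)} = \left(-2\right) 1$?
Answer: $- \frac{4700795}{9} + \frac{\sqrt{293}}{9} \approx -5.2231 \cdot 10^{5}$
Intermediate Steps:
$w{\left(B \right)} = -2$
$h{\left(o,V \right)} = \sqrt{V^{2} + o^{2}}$
$X{\left(u \right)} = \frac{u}{9} + \frac{\sqrt{293}}{9}$ ($X{\left(u \right)} = \frac{u + \sqrt{\left(-17\right)^{2} + \left(-2\right)^{2}}}{9} = \frac{u + \sqrt{289 + 4}}{9} = \frac{u + \sqrt{293}}{9} = \frac{u}{9} + \frac{\sqrt{293}}{9}$)
$\left(-189628 + X{\left(-221 \right)}\right) - 332658 = \left(-189628 + \left(\frac{1}{9} \left(-221\right) + \frac{\sqrt{293}}{9}\right)\right) - 332658 = \left(-189628 - \left(\frac{221}{9} - \frac{\sqrt{293}}{9}\right)\right) - 332658 = \left(- \frac{1706873}{9} + \frac{\sqrt{293}}{9}\right) - 332658 = - \frac{4700795}{9} + \frac{\sqrt{293}}{9}$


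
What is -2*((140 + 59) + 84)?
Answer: -566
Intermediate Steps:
-2*((140 + 59) + 84) = -2*(199 + 84) = -2*283 = -566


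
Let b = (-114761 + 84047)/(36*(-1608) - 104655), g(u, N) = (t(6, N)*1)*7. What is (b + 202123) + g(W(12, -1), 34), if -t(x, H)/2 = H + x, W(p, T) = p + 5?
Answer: 10920895141/54181 ≈ 2.0156e+5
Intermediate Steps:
W(p, T) = 5 + p
t(x, H) = -2*H - 2*x (t(x, H) = -2*(H + x) = -2*H - 2*x)
g(u, N) = -84 - 14*N (g(u, N) = ((-2*N - 2*6)*1)*7 = ((-2*N - 12)*1)*7 = ((-12 - 2*N)*1)*7 = (-12 - 2*N)*7 = -84 - 14*N)
b = 10238/54181 (b = -30714/(-57888 - 104655) = -30714/(-162543) = -30714*(-1/162543) = 10238/54181 ≈ 0.18896)
(b + 202123) + g(W(12, -1), 34) = (10238/54181 + 202123) + (-84 - 14*34) = 10951236501/54181 + (-84 - 476) = 10951236501/54181 - 560 = 10920895141/54181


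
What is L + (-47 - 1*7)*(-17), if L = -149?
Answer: 769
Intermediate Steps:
L + (-47 - 1*7)*(-17) = -149 + (-47 - 1*7)*(-17) = -149 + (-47 - 7)*(-17) = -149 - 54*(-17) = -149 + 918 = 769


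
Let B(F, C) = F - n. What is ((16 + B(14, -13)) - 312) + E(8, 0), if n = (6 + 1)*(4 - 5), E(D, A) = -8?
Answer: -283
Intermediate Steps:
n = -7 (n = 7*(-1) = -7)
B(F, C) = 7 + F (B(F, C) = F - 1*(-7) = F + 7 = 7 + F)
((16 + B(14, -13)) - 312) + E(8, 0) = ((16 + (7 + 14)) - 312) - 8 = ((16 + 21) - 312) - 8 = (37 - 312) - 8 = -275 - 8 = -283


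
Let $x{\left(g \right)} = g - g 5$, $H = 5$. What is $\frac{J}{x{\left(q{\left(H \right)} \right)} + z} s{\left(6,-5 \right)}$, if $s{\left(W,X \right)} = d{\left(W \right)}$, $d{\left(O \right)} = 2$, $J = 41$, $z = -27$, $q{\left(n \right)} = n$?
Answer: $- \frac{82}{47} \approx -1.7447$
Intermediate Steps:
$s{\left(W,X \right)} = 2$
$x{\left(g \right)} = - 4 g$ ($x{\left(g \right)} = g - 5 g = - 4 g$)
$\frac{J}{x{\left(q{\left(H \right)} \right)} + z} s{\left(6,-5 \right)} = \frac{41}{\left(-4\right) 5 - 27} \cdot 2 = \frac{41}{-20 - 27} \cdot 2 = \frac{41}{-47} \cdot 2 = 41 \left(- \frac{1}{47}\right) 2 = \left(- \frac{41}{47}\right) 2 = - \frac{82}{47}$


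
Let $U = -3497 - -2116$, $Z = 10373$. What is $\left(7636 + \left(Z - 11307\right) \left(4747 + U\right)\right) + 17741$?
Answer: $-3118467$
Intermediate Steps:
$U = -1381$ ($U = -3497 + 2116 = -1381$)
$\left(7636 + \left(Z - 11307\right) \left(4747 + U\right)\right) + 17741 = \left(7636 + \left(10373 - 11307\right) \left(4747 - 1381\right)\right) + 17741 = \left(7636 - 3143844\right) + 17741 = -3136208 + 17741 = -3118467$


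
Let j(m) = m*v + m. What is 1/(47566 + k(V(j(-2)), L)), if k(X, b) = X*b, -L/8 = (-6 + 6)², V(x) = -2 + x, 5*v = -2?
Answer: 1/47566 ≈ 2.1023e-5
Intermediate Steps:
v = -⅖ (v = (⅕)*(-2) = -⅖ ≈ -0.40000)
j(m) = 3*m/5 (j(m) = m*(-⅖) + m = -2*m/5 + m = 3*m/5)
L = 0 (L = -8*(-6 + 6)² = -8*0² = -8*0 = 0)
1/(47566 + k(V(j(-2)), L)) = 1/(47566 + (-2 + (⅗)*(-2))*0) = 1/(47566 + (-2 - 6/5)*0) = 1/(47566 - 16/5*0) = 1/(47566 + 0) = 1/47566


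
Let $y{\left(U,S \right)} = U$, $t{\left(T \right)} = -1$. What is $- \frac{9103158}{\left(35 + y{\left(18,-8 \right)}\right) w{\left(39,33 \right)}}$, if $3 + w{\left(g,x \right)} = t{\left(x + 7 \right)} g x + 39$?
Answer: $\frac{1011462}{7367} \approx 137.3$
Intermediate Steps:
$w{\left(g,x \right)} = 36 - g x$ ($w{\left(g,x \right)} = -3 + \left(- g x + 39\right) = -3 - \left(-39 + g x\right) = 36 - g x$)
$- \frac{9103158}{\left(35 + y{\left(18,-8 \right)}\right) w{\left(39,33 \right)}} = - \frac{9103158}{\left(35 + 18\right) \left(36 - 39 \cdot 33\right)} = - \frac{9103158}{53 \left(36 - 1287\right)} = - \frac{9103158}{53 \left(-1251\right)} = - \frac{9103158}{-66303} = \left(-9103158\right) \left(- \frac{1}{66303}\right) = \frac{1011462}{7367}$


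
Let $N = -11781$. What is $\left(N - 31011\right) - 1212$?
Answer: $-44004$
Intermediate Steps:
$\left(N - 31011\right) - 1212 = \left(-11781 - 31011\right) - 1212 = -42792 - 1212 = -44004$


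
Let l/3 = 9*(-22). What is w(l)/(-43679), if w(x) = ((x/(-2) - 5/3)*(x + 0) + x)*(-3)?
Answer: -528066/43679 ≈ -12.090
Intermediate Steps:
l = -594 (l = 3*(9*(-22)) = 3*(-198) = -594)
w(x) = -3*x - 3*x*(-5/3 - x/2) (w(x) = ((x*(-1/2) - 5*1/3)*x + x)*(-3) = ((-x/2 - 5/3)*x + x)*(-3) = ((-5/3 - x/2)*x + x)*(-3) = (x*(-5/3 - x/2) + x)*(-3) = (x + x*(-5/3 - x/2))*(-3) = -3*x - 3*x*(-5/3 - x/2))
w(l)/(-43679) = ((1/2)*(-594)*(4 + 3*(-594)))/(-43679) = ((1/2)*(-594)*(4 - 1782))*(-1/43679) = ((1/2)*(-594)*(-1778))*(-1/43679) = 528066*(-1/43679) = -528066/43679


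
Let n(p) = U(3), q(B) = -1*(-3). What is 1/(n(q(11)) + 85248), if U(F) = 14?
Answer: 1/85262 ≈ 1.1729e-5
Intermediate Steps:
q(B) = 3
n(p) = 14
1/(n(q(11)) + 85248) = 1/(14 + 85248) = 1/85262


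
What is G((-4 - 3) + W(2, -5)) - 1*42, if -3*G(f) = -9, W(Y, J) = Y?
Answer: -39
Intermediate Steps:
G(f) = 3 (G(f) = -1/3*(-9) = 3)
G((-4 - 3) + W(2, -5)) - 1*42 = 3 - 1*42 = 3 - 42 = -39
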